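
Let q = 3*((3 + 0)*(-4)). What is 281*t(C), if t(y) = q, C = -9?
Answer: -10116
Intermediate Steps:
q = -36 (q = 3*(3*(-4)) = 3*(-12) = -36)
t(y) = -36
281*t(C) = 281*(-36) = -10116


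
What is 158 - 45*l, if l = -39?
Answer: 1913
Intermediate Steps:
158 - 45*l = 158 - 45*(-39) = 158 + 1755 = 1913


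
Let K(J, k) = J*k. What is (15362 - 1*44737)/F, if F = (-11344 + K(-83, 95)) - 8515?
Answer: 29375/27744 ≈ 1.0588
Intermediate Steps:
F = -27744 (F = (-11344 - 83*95) - 8515 = (-11344 - 7885) - 8515 = -19229 - 8515 = -27744)
(15362 - 1*44737)/F = (15362 - 1*44737)/(-27744) = (15362 - 44737)*(-1/27744) = -29375*(-1/27744) = 29375/27744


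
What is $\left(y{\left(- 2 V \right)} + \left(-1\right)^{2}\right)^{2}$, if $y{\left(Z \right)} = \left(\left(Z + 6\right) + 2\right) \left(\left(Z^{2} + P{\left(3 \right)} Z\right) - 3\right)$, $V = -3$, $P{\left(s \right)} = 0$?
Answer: $214369$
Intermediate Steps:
$y{\left(Z \right)} = \left(-3 + Z^{2}\right) \left(8 + Z\right)$ ($y{\left(Z \right)} = \left(\left(Z + 6\right) + 2\right) \left(\left(Z^{2} + 0 Z\right) - 3\right) = \left(\left(6 + Z\right) + 2\right) \left(\left(Z^{2} + 0\right) - 3\right) = \left(8 + Z\right) \left(Z^{2} - 3\right) = \left(8 + Z\right) \left(-3 + Z^{2}\right) = \left(-3 + Z^{2}\right) \left(8 + Z\right)$)
$\left(y{\left(- 2 V \right)} + \left(-1\right)^{2}\right)^{2} = \left(\left(-24 + \left(\left(-2\right) \left(-3\right)\right)^{3} - 3 \left(\left(-2\right) \left(-3\right)\right) + 8 \left(\left(-2\right) \left(-3\right)\right)^{2}\right) + \left(-1\right)^{2}\right)^{2} = \left(\left(-24 + 6^{3} - 18 + 8 \cdot 6^{2}\right) + 1\right)^{2} = \left(\left(-24 + 216 - 18 + 8 \cdot 36\right) + 1\right)^{2} = \left(\left(-24 + 216 - 18 + 288\right) + 1\right)^{2} = \left(462 + 1\right)^{2} = 463^{2} = 214369$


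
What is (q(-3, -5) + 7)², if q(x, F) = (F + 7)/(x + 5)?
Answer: 64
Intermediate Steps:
q(x, F) = (7 + F)/(5 + x)
(q(-3, -5) + 7)² = ((7 - 5)/(5 - 3) + 7)² = (2/2 + 7)² = ((½)*2 + 7)² = (1 + 7)² = 8² = 64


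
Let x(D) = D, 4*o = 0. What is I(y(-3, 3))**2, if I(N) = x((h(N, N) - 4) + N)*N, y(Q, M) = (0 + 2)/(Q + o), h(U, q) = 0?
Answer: 784/81 ≈ 9.6790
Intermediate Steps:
o = 0 (o = (1/4)*0 = 0)
y(Q, M) = 2/Q (y(Q, M) = (0 + 2)/(Q + 0) = 2/Q)
I(N) = N*(-4 + N) (I(N) = ((0 - 4) + N)*N = (-4 + N)*N = N*(-4 + N))
I(y(-3, 3))**2 = ((2/(-3))*(-4 + 2/(-3)))**2 = ((2*(-1/3))*(-4 + 2*(-1/3)))**2 = (-2*(-4 - 2/3)/3)**2 = (-2/3*(-14/3))**2 = (28/9)**2 = 784/81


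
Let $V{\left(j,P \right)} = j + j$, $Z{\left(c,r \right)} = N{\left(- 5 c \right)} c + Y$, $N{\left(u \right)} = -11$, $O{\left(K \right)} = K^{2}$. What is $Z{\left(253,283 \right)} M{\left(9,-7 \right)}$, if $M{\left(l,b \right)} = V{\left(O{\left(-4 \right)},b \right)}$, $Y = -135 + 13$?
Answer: $-92960$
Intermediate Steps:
$Y = -122$
$Z{\left(c,r \right)} = -122 - 11 c$ ($Z{\left(c,r \right)} = - 11 c - 122 = -122 - 11 c$)
$V{\left(j,P \right)} = 2 j$
$M{\left(l,b \right)} = 32$ ($M{\left(l,b \right)} = 2 \left(-4\right)^{2} = 2 \cdot 16 = 32$)
$Z{\left(253,283 \right)} M{\left(9,-7 \right)} = \left(-122 - 2783\right) 32 = \left(-2905\right) 32 = -92960$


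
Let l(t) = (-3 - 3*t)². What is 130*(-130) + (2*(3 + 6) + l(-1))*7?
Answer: -16774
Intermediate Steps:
130*(-130) + (2*(3 + 6) + l(-1))*7 = 130*(-130) + (2*(3 + 6) + 9*(1 - 1)²)*7 = -16900 + (2*9 + 9*0²)*7 = -16900 + (18 + 9*0)*7 = -16900 + (18 + 0)*7 = -16900 + 18*7 = -16900 + 126 = -16774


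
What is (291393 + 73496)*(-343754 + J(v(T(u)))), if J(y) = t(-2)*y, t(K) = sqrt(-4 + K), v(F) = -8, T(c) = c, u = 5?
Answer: -125432053306 - 2919112*I*sqrt(6) ≈ -1.2543e+11 - 7.1503e+6*I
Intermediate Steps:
J(y) = I*y*sqrt(6) (J(y) = sqrt(-4 - 2)*y = sqrt(-6)*y = (I*sqrt(6))*y = I*y*sqrt(6))
(291393 + 73496)*(-343754 + J(v(T(u)))) = (291393 + 73496)*(-343754 + I*(-8)*sqrt(6)) = 364889*(-343754 - 8*I*sqrt(6)) = -125432053306 - 2919112*I*sqrt(6)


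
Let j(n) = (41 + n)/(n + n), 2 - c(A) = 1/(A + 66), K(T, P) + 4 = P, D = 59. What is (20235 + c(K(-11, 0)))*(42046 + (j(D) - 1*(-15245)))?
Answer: 4241137117767/3658 ≈ 1.1594e+9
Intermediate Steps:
K(T, P) = -4 + P
c(A) = 2 - 1/(66 + A) (c(A) = 2 - 1/(A + 66) = 2 - 1/(66 + A))
j(n) = (41 + n)/(2*n) (j(n) = (41 + n)/((2*n)) = (41 + n)*(1/(2*n)) = (41 + n)/(2*n))
(20235 + c(K(-11, 0)))*(42046 + (j(D) - 1*(-15245))) = (20235 + (131 + 2*(-4 + 0))/(66 + (-4 + 0)))*(42046 + ((1/2)*(41 + 59)/59 - 1*(-15245))) = (20235 + (131 + 2*(-4))/(66 - 4))*(42046 + ((1/2)*(1/59)*100 + 15245)) = (20235 + (131 - 8)/62)*(42046 + (50/59 + 15245)) = (20235 + (1/62)*123)*(42046 + 899505/59) = (20235 + 123/62)*(3380219/59) = (1254693/62)*(3380219/59) = 4241137117767/3658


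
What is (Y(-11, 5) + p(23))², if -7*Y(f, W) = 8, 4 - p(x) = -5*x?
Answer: 680625/49 ≈ 13890.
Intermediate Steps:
p(x) = 4 + 5*x (p(x) = 4 - (-5)*x = 4 + 5*x)
Y(f, W) = -8/7 (Y(f, W) = -⅐*8 = -8/7)
(Y(-11, 5) + p(23))² = (-8/7 + (4 + 5*23))² = (-8/7 + (4 + 115))² = (-8/7 + 119)² = (825/7)² = 680625/49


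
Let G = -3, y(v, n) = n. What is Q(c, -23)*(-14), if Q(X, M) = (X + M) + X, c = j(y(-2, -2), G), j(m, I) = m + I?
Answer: 462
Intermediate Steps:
j(m, I) = I + m
c = -5 (c = -3 - 2 = -5)
Q(X, M) = M + 2*X (Q(X, M) = (M + X) + X = M + 2*X)
Q(c, -23)*(-14) = (-23 + 2*(-5))*(-14) = (-23 - 10)*(-14) = -33*(-14) = 462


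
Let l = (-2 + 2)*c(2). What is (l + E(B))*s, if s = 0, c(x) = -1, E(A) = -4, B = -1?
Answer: 0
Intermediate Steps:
l = 0 (l = (-2 + 2)*(-1) = 0*(-1) = 0)
(l + E(B))*s = (0 - 4)*0 = -4*0 = 0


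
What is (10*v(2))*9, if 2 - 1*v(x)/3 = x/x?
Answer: 270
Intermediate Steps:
v(x) = 3 (v(x) = 6 - 3*x/x = 6 - 3*1 = 6 - 3 = 3)
(10*v(2))*9 = (10*3)*9 = 30*9 = 270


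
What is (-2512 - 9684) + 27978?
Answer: 15782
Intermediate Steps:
(-2512 - 9684) + 27978 = -12196 + 27978 = 15782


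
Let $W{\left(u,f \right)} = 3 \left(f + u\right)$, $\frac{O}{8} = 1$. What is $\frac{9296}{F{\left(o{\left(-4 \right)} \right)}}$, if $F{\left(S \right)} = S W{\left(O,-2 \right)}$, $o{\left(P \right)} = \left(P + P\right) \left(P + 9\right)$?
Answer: $- \frac{581}{45} \approx -12.911$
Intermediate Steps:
$O = 8$ ($O = 8 \cdot 1 = 8$)
$W{\left(u,f \right)} = 3 f + 3 u$
$o{\left(P \right)} = 2 P \left(9 + P\right)$
$F{\left(S \right)} = 18 S$ ($F{\left(S \right)} = S \left(3 \left(-2\right) + 3 \cdot 8\right) = S \left(-6 + 24\right) = S 18 = 18 S$)
$\frac{9296}{F{\left(o{\left(-4 \right)} \right)}} = \frac{9296}{18 \cdot 2 \left(-4\right) \left(9 - 4\right)} = \frac{9296}{18 \cdot 2 \left(-4\right) 5} = \frac{9296}{18 \left(-40\right)} = \frac{9296}{-720} = 9296 \left(- \frac{1}{720}\right) = - \frac{581}{45}$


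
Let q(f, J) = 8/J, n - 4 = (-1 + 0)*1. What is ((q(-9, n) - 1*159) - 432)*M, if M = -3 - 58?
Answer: 107665/3 ≈ 35888.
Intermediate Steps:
n = 3 (n = 4 + (-1 + 0)*1 = 4 - 1*1 = 4 - 1 = 3)
M = -61
((q(-9, n) - 1*159) - 432)*M = ((8/3 - 1*159) - 432)*(-61) = ((8*(1/3) - 159) - 432)*(-61) = ((8/3 - 159) - 432)*(-61) = (-469/3 - 432)*(-61) = -1765/3*(-61) = 107665/3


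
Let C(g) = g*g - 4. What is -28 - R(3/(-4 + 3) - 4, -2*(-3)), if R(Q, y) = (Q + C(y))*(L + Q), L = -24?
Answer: 747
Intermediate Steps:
C(g) = -4 + g² (C(g) = g² - 4 = -4 + g²)
R(Q, y) = (-24 + Q)*(-4 + Q + y²) (R(Q, y) = (Q + (-4 + y²))*(-24 + Q) = (-4 + Q + y²)*(-24 + Q) = (-24 + Q)*(-4 + Q + y²))
-28 - R(3/(-4 + 3) - 4, -2*(-3)) = -28 - (96 + (3/(-4 + 3) - 4)² - 28*(3/(-4 + 3) - 4) - 24*(-2*(-3))² + (3/(-4 + 3) - 4)*(-2*(-3))²) = -28 - (96 + (3/(-1) - 4)² - 28*(3/(-1) - 4) - 24*6² + (3/(-1) - 4)*6²) = -28 - (96 + (-1*3 - 4)² - 28*(-1*3 - 4) - 24*36 + (-1*3 - 4)*36) = -28 - (96 + (-3 - 4)² - 28*(-3 - 4) - 864 + (-3 - 4)*36) = -28 - (96 + (-7)² - 28*(-7) - 864 - 7*36) = -28 - (96 + 49 + 196 - 864 - 252) = -28 - 1*(-775) = -28 + 775 = 747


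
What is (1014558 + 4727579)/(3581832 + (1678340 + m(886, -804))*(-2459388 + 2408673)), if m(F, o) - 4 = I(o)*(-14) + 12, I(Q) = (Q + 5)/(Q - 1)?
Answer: -5742137/85113537990 ≈ -6.7464e-5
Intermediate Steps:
I(Q) = (5 + Q)/(-1 + Q)
m(F, o) = 16 - 14*(5 + o)/(-1 + o) (m(F, o) = 4 + (((5 + o)/(-1 + o))*(-14) + 12) = 4 + (-14*(5 + o)/(-1 + o) + 12) = 4 + (12 - 14*(5 + o)/(-1 + o)) = 16 - 14*(5 + o)/(-1 + o))
(1014558 + 4727579)/(3581832 + (1678340 + m(886, -804))*(-2459388 + 2408673)) = (1014558 + 4727579)/(3581832 + (1678340 + 2*(-43 - 804)/(-1 - 804))*(-2459388 + 2408673)) = 5742137/(3581832 + (1678340 + 2*(-847)/(-805))*(-50715)) = 5742137/(3581832 + (1678340 + 2*(-1/805)*(-847))*(-50715)) = 5742137/(3581832 + (1678340 + 242/115)*(-50715)) = 5742137/(3581832 + (193009342/115)*(-50715)) = 5742137/(3581832 - 85117119822) = 5742137/(-85113537990) = 5742137*(-1/85113537990) = -5742137/85113537990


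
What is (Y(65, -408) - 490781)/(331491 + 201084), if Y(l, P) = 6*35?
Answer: -490571/532575 ≈ -0.92113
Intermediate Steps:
Y(l, P) = 210
(Y(65, -408) - 490781)/(331491 + 201084) = (210 - 490781)/(331491 + 201084) = -490571/532575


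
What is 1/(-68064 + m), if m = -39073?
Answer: -1/107137 ≈ -9.3338e-6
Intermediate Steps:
1/(-68064 + m) = 1/(-68064 - 39073) = 1/(-107137) = -1/107137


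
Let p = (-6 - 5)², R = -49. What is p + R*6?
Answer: -173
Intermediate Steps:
p = 121 (p = (-11)² = 121)
p + R*6 = 121 - 49*6 = 121 - 294 = -173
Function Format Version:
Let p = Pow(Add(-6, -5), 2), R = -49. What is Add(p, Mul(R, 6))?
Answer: -173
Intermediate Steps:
p = 121 (p = Pow(-11, 2) = 121)
Add(p, Mul(R, 6)) = Add(121, Mul(-49, 6)) = Add(121, -294) = -173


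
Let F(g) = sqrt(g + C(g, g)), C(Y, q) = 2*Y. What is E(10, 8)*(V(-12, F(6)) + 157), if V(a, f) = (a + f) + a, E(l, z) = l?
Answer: 1330 + 30*sqrt(2) ≈ 1372.4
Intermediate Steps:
F(g) = sqrt(3)*sqrt(g) (F(g) = sqrt(g + 2*g) = sqrt(3*g) = sqrt(3)*sqrt(g))
V(a, f) = f + 2*a
E(10, 8)*(V(-12, F(6)) + 157) = 10*((sqrt(3)*sqrt(6) + 2*(-12)) + 157) = 10*((3*sqrt(2) - 24) + 157) = 10*((-24 + 3*sqrt(2)) + 157) = 10*(133 + 3*sqrt(2)) = 1330 + 30*sqrt(2)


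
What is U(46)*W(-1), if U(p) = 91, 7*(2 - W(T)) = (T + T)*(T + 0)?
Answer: 156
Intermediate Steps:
W(T) = 2 - 2*T²/7 (W(T) = 2 - (T + T)*(T + 0)/7 = 2 - 2*T*T/7 = 2 - 2*T²/7)
U(46)*W(-1) = 91*(2 - 2/7*(-1)²) = 91*(2 - 2/7*1) = 91*(2 - 2/7) = 91*(12/7) = 156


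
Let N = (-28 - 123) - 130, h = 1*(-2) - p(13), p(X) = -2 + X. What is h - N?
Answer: 268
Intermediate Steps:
h = -13 (h = 1*(-2) - (-2 + 13) = -2 - 1*11 = -2 - 11 = -13)
N = -281 (N = -151 - 130 = -281)
h - N = -13 - 1*(-281) = -13 + 281 = 268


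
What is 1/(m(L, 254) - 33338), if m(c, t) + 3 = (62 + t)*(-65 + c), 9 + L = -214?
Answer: -1/124349 ≈ -8.0419e-6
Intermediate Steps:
L = -223 (L = -9 - 214 = -223)
m(c, t) = -3 + (-65 + c)*(62 + t) (m(c, t) = -3 + (62 + t)*(-65 + c) = -3 + (-65 + c)*(62 + t))
1/(m(L, 254) - 33338) = 1/((-4033 - 65*254 + 62*(-223) - 223*254) - 33338) = 1/((-4033 - 16510 - 13826 - 56642) - 33338) = 1/(-91011 - 33338) = 1/(-124349) = -1/124349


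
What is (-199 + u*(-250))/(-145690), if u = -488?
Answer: -121801/145690 ≈ -0.83603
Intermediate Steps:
(-199 + u*(-250))/(-145690) = (-199 - 488*(-250))/(-145690) = (-199 + 122000)*(-1/145690) = 121801*(-1/145690) = -121801/145690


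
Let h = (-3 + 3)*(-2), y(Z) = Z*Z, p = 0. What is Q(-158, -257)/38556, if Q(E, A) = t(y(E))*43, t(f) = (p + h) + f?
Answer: 268363/9639 ≈ 27.841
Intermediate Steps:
y(Z) = Z²
h = 0 (h = 0*(-2) = 0)
t(f) = f (t(f) = (0 + 0) + f = 0 + f = f)
Q(E, A) = 43*E² (Q(E, A) = E²*43 = 43*E²)
Q(-158, -257)/38556 = (43*(-158)²)/38556 = (43*24964)*(1/38556) = 1073452*(1/38556) = 268363/9639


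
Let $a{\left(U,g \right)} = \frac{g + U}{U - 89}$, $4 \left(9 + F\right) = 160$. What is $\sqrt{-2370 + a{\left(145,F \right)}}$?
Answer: $\frac{2 i \sqrt{28994}}{7} \approx 48.65 i$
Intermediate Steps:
$F = 31$ ($F = -9 + \frac{1}{4} \cdot 160 = -9 + 40 = 31$)
$a{\left(U,g \right)} = \frac{U + g}{-89 + U}$
$\sqrt{-2370 + a{\left(145,F \right)}} = \sqrt{-2370 + \frac{145 + 31}{-89 + 145}} = \sqrt{-2370 + \frac{1}{56} \cdot 176} = \sqrt{-2370 + \frac{22}{7}} = \sqrt{- \frac{16568}{7}} = \frac{2 i \sqrt{28994}}{7}$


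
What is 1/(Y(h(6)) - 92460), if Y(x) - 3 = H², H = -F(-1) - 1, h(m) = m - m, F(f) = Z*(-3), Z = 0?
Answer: -1/92456 ≈ -1.0816e-5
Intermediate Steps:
F(f) = 0 (F(f) = 0*(-3) = 0)
h(m) = 0
H = -1 (H = -1*0 - 1 = 0 - 1 = -1)
Y(x) = 4 (Y(x) = 3 + (-1)² = 3 + 1 = 4)
1/(Y(h(6)) - 92460) = 1/(4 - 92460) = 1/(-92456) = -1/92456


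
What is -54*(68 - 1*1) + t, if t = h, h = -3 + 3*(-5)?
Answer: -3636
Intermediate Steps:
h = -18 (h = -3 - 15 = -18)
t = -18
-54*(68 - 1*1) + t = -54*(68 - 1*1) - 18 = -54*(68 - 1) - 18 = -54*67 - 18 = -3618 - 18 = -3636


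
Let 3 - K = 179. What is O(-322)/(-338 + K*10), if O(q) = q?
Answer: 161/1049 ≈ 0.15348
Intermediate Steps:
K = -176 (K = 3 - 1*179 = 3 - 179 = -176)
O(-322)/(-338 + K*10) = -322/(-338 - 176*10) = -322/(-338 - 1760) = -322/(-2098) = -322*(-1/2098) = 161/1049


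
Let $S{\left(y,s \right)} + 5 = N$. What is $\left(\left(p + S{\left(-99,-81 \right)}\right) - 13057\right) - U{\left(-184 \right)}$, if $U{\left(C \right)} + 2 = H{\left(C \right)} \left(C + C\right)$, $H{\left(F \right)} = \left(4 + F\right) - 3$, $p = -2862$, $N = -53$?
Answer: $-83319$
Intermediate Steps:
$S{\left(y,s \right)} = -58$ ($S{\left(y,s \right)} = -5 - 53 = -58$)
$H{\left(F \right)} = 1 + F$
$U{\left(C \right)} = -2 + 2 C \left(1 + C\right)$ ($U{\left(C \right)} = -2 + \left(1 + C\right) \left(C + C\right) = -2 + \left(1 + C\right) 2 C = -2 + 2 C \left(1 + C\right)$)
$\left(\left(p + S{\left(-99,-81 \right)}\right) - 13057\right) - U{\left(-184 \right)} = \left(\left(-2862 - 58\right) - 13057\right) - \left(-2 + 2 \left(-184\right) \left(1 - 184\right)\right) = \left(-2920 - 13057\right) - \left(-2 + 2 \left(-184\right) \left(-183\right)\right) = -15977 - \left(-2 + 67344\right) = -15977 - 67342 = -83319$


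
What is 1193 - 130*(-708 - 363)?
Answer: 140423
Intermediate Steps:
1193 - 130*(-708 - 363) = 1193 - 130*(-1071) = 1193 + 139230 = 140423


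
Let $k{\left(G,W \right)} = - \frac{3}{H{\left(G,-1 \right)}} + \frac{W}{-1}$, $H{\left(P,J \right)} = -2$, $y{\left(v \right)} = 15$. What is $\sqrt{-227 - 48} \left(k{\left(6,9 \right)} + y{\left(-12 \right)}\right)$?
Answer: $\frac{75 i \sqrt{11}}{2} \approx 124.37 i$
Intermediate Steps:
$k{\left(G,W \right)} = \frac{3}{2} - W$ ($k{\left(G,W \right)} = - \frac{3}{-2} + \frac{W}{-1} = \left(-3\right) \left(- \frac{1}{2}\right) + W \left(-1\right) = \frac{3}{2} - W$)
$\sqrt{-227 - 48} \left(k{\left(6,9 \right)} + y{\left(-12 \right)}\right) = \sqrt{-227 - 48} \left(\left(\frac{3}{2} - 9\right) + 15\right) = \sqrt{-275} \left(\left(\frac{3}{2} - 9\right) + 15\right) = 5 i \sqrt{11} \left(- \frac{15}{2} + 15\right) = 5 i \sqrt{11} \cdot \frac{15}{2} = \frac{75 i \sqrt{11}}{2}$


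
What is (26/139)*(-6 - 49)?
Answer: -1430/139 ≈ -10.288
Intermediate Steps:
(26/139)*(-6 - 49) = (26*(1/139))*(-55) = (26/139)*(-55) = -1430/139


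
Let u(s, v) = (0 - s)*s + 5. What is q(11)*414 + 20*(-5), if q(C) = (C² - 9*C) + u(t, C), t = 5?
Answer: 728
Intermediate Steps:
u(s, v) = 5 - s² (u(s, v) = (-s)*s + 5 = -s² + 5 = 5 - s²)
q(C) = -20 + C² - 9*C (q(C) = (C² - 9*C) + (5 - 1*5²) = (C² - 9*C) + (5 - 1*25) = (C² - 9*C) + (5 - 25) = (C² - 9*C) - 20 = -20 + C² - 9*C)
q(11)*414 + 20*(-5) = (-20 + 11² - 9*11)*414 + 20*(-5) = (-20 + 121 - 99)*414 - 100 = 2*414 - 100 = 828 - 100 = 728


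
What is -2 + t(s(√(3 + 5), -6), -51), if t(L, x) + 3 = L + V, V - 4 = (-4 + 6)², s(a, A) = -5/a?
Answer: 3 - 5*√2/4 ≈ 1.2322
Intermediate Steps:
V = 8 (V = 4 + (-4 + 6)² = 4 + 2² = 4 + 4 = 8)
t(L, x) = 5 + L (t(L, x) = -3 + (L + 8) = -3 + (8 + L) = 5 + L)
-2 + t(s(√(3 + 5), -6), -51) = -2 + (5 - 5/√(3 + 5)) = -2 + (5 - 5*√2/4) = 3 - 5*√2/4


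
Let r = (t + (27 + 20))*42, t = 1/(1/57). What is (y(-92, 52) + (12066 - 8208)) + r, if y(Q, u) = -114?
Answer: 8112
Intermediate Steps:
t = 57 (t = 1/(1/57) = 57)
r = 4368 (r = (57 + (27 + 20))*42 = (57 + 47)*42 = 104*42 = 4368)
(y(-92, 52) + (12066 - 8208)) + r = (-114 + (12066 - 8208)) + 4368 = (-114 + 3858) + 4368 = 3744 + 4368 = 8112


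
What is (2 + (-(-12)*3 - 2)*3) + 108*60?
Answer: 6584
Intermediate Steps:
(2 + (-(-12)*3 - 2)*3) + 108*60 = (2 + (-3*(-12) - 2)*3) + 6480 = (2 + (36 - 2)*3) + 6480 = (2 + 34*3) + 6480 = (2 + 102) + 6480 = 104 + 6480 = 6584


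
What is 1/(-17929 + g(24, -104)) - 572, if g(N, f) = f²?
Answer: -4068637/7113 ≈ -572.00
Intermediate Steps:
1/(-17929 + g(24, -104)) - 572 = 1/(-17929 + (-104)²) - 572 = 1/(-17929 + 10816) - 572 = 1/(-7113) - 572 = -1/7113 - 572 = -4068637/7113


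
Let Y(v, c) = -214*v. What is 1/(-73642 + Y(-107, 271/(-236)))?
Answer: -1/50744 ≈ -1.9707e-5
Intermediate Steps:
1/(-73642 + Y(-107, 271/(-236))) = 1/(-73642 - 214*(-107)) = 1/(-73642 + 22898) = 1/(-50744) = -1/50744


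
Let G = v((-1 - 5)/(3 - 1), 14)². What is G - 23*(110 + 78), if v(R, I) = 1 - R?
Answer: -4308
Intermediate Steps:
G = 16 (G = (1 - (-1 - 5)/(3 - 1))² = (1 - (-6)/2)² = (1 - 1*(-3))² = (1 + 3)² = 4² = 16)
G - 23*(110 + 78) = 16 - 23*(110 + 78) = 16 - 23*188 = 16 - 4324 = -4308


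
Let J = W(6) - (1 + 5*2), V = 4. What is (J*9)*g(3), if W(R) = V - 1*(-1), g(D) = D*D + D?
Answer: -648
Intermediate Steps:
g(D) = D + D² (g(D) = D² + D = D + D²)
W(R) = 5 (W(R) = 4 - 1*(-1) = 4 + 1 = 5)
J = -6 (J = 5 - (1 + 5*2) = 5 - (1 + 10) = 5 - 1*11 = 5 - 11 = -6)
(J*9)*g(3) = (-6*9)*(3*(1 + 3)) = -162*4 = -54*12 = -648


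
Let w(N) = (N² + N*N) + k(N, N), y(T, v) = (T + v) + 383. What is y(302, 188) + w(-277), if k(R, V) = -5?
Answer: 154326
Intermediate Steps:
y(T, v) = 383 + T + v
w(N) = -5 + 2*N² (w(N) = (N² + N*N) - 5 = (N² + N²) - 5 = 2*N² - 5 = -5 + 2*N²)
y(302, 188) + w(-277) = (383 + 302 + 188) + (-5 + 2*(-277)²) = 873 + (-5 + 2*76729) = 873 + (-5 + 153458) = 873 + 153453 = 154326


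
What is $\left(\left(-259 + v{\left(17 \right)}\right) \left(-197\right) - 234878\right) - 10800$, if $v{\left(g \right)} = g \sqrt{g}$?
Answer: $-194655 - 3349 \sqrt{17} \approx -2.0846 \cdot 10^{5}$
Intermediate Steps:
$v{\left(g \right)} = g^{\frac{3}{2}}$
$\left(\left(-259 + v{\left(17 \right)}\right) \left(-197\right) - 234878\right) - 10800 = \left(\left(-259 + 17^{\frac{3}{2}}\right) \left(-197\right) - 234878\right) - 10800 = \left(\left(-259 + 17 \sqrt{17}\right) \left(-197\right) - 234878\right) - 10800 = \left(\left(51023 - 3349 \sqrt{17}\right) - 234878\right) - 10800 = \left(-183855 - 3349 \sqrt{17}\right) - 10800 = -194655 - 3349 \sqrt{17}$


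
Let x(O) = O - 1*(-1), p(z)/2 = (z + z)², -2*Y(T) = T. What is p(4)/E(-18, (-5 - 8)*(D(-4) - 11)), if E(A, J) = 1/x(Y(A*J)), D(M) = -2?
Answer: 194816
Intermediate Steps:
Y(T) = -T/2
p(z) = 8*z² (p(z) = 2*(z + z)² = 2*(2*z)² = 2*(4*z²) = 8*z²)
x(O) = 1 + O (x(O) = O + 1 = 1 + O)
E(A, J) = 1/(1 - A*J/2)
p(4)/E(-18, (-5 - 8)*(D(-4) - 11)) = (8*4²)/((-2/(-2 - 18*(-5 - 8)*(-2 - 11)))) = (8*16)/((-2/(-2 - (-234)*(-13)))) = 128/((-2/(-2 - 18*169))) = 128/((-2/(-2 - 3042))) = 128/((-2/(-3044))) = 128/((-2*(-1/3044))) = 128/(1/1522) = 128*1522 = 194816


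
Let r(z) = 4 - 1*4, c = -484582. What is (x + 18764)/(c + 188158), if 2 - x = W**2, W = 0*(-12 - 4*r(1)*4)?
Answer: -9383/148212 ≈ -0.063308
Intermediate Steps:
r(z) = 0 (r(z) = 4 - 4 = 0)
W = 0 (W = 0*(-12 - 4*0*4) = 0*(-12 + 0*4) = 0*(-12 + 0) = 0*(-12) = 0)
x = 2 (x = 2 - 1*0**2 = 2 - 1*0 = 2 + 0 = 2)
(x + 18764)/(c + 188158) = (2 + 18764)/(-484582 + 188158) = 18766/(-296424) = 18766*(-1/296424) = -9383/148212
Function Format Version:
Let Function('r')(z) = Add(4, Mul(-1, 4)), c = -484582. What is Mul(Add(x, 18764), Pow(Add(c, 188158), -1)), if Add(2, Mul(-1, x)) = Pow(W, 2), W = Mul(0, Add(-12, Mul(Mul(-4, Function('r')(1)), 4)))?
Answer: Rational(-9383, 148212) ≈ -0.063308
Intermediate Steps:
Function('r')(z) = 0 (Function('r')(z) = Add(4, -4) = 0)
W = 0 (W = Mul(0, Add(-12, Mul(Mul(-4, 0), 4))) = Mul(0, Add(-12, Mul(0, 4))) = Mul(0, Add(-12, 0)) = Mul(0, -12) = 0)
x = 2 (x = Add(2, Mul(-1, Pow(0, 2))) = Add(2, Mul(-1, 0)) = Add(2, 0) = 2)
Mul(Add(x, 18764), Pow(Add(c, 188158), -1)) = Mul(Add(2, 18764), Pow(Add(-484582, 188158), -1)) = Mul(18766, Pow(-296424, -1)) = Mul(18766, Rational(-1, 296424)) = Rational(-9383, 148212)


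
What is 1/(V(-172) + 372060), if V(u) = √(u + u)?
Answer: 93015/34607160986 - I*√86/69214321972 ≈ 2.6877e-6 - 1.3398e-10*I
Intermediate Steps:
V(u) = √2*√u (V(u) = √(2*u) = √2*√u)
1/(V(-172) + 372060) = 1/(√2*√(-172) + 372060) = 1/(√2*(2*I*√43) + 372060) = 1/(2*I*√86 + 372060) = 1/(372060 + 2*I*√86)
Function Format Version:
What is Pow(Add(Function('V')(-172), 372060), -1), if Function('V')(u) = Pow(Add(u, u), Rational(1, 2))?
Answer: Add(Rational(93015, 34607160986), Mul(Rational(-1, 69214321972), I, Pow(86, Rational(1, 2)))) ≈ Add(2.6877e-6, Mul(-1.3398e-10, I))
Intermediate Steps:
Function('V')(u) = Mul(Pow(2, Rational(1, 2)), Pow(u, Rational(1, 2))) (Function('V')(u) = Pow(Mul(2, u), Rational(1, 2)) = Mul(Pow(2, Rational(1, 2)), Pow(u, Rational(1, 2))))
Pow(Add(Function('V')(-172), 372060), -1) = Pow(Add(Mul(Pow(2, Rational(1, 2)), Pow(-172, Rational(1, 2))), 372060), -1) = Pow(Add(Mul(Pow(2, Rational(1, 2)), Mul(2, I, Pow(43, Rational(1, 2)))), 372060), -1) = Pow(Add(Mul(2, I, Pow(86, Rational(1, 2))), 372060), -1) = Pow(Add(372060, Mul(2, I, Pow(86, Rational(1, 2)))), -1)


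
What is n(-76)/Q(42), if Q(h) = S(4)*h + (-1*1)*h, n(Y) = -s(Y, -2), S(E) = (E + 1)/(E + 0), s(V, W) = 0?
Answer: 0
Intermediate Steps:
S(E) = (1 + E)/E
n(Y) = 0 (n(Y) = -1*0 = 0)
Q(h) = h/4 (Q(h) = ((1 + 4)/4)*h + (-1*1)*h = ((¼)*5)*h - h = 5*h/4 - h = h/4)
n(-76)/Q(42) = 0/(((¼)*42)) = 0/(21/2) = 0*(2/21) = 0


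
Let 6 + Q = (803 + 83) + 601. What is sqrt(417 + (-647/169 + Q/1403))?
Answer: 37*sqrt(100655429)/18239 ≈ 20.353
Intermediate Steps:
Q = 1481 (Q = -6 + ((803 + 83) + 601) = -6 + (886 + 601) = -6 + 1487 = 1481)
sqrt(417 + (-647/169 + Q/1403)) = sqrt(417 + (-647/169 + 1481/1403)) = sqrt(417 - 657452/237107) = sqrt(98216167/237107) = 37*sqrt(100655429)/18239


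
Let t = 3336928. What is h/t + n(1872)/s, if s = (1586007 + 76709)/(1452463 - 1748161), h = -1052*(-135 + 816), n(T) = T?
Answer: -115521032837985/346772723528 ≈ -333.13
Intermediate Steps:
h = -716412 (h = -1052*681 = -716412)
s = -831358/147849 (s = 1662716/(-295698) = 1662716*(-1/295698) = -831358/147849 ≈ -5.6230)
h/t + n(1872)/s = -716412/3336928 + 1872/(-831358/147849) = -716412*1/3336928 + 1872*(-147849/831358) = -179103/834232 - 138386664/415679 = -115521032837985/346772723528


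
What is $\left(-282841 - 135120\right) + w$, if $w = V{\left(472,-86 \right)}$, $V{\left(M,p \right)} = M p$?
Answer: $-458553$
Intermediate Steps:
$w = -40592$ ($w = 472 \left(-86\right) = -40592$)
$\left(-282841 - 135120\right) + w = \left(-282841 - 135120\right) - 40592 = -417961 - 40592 = -458553$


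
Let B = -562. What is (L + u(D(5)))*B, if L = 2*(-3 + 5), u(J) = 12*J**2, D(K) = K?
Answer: -170848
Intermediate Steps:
L = 4 (L = 2*2 = 4)
(L + u(D(5)))*B = (4 + 12*5**2)*(-562) = (4 + 12*25)*(-562) = (4 + 300)*(-562) = 304*(-562) = -170848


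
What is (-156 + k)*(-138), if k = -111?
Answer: 36846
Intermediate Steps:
(-156 + k)*(-138) = (-156 - 111)*(-138) = -267*(-138) = 36846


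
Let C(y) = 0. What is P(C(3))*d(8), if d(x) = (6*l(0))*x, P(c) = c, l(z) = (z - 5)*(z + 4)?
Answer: 0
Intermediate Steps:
l(z) = (-5 + z)*(4 + z)
d(x) = -120*x (d(x) = (6*(-20 + 0² - 1*0))*x = (6*(-20 + 0 + 0))*x = (6*(-20))*x = -120*x)
P(C(3))*d(8) = 0*(-120*8) = 0*(-960) = 0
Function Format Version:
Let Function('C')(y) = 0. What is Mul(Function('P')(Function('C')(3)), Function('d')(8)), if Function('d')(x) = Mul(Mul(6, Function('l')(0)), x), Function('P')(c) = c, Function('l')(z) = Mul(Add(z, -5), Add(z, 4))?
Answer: 0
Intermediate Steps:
Function('l')(z) = Mul(Add(-5, z), Add(4, z))
Function('d')(x) = Mul(-120, x) (Function('d')(x) = Mul(Mul(6, Add(-20, Pow(0, 2), Mul(-1, 0))), x) = Mul(Mul(6, Add(-20, 0, 0)), x) = Mul(Mul(6, -20), x) = Mul(-120, x))
Mul(Function('P')(Function('C')(3)), Function('d')(8)) = Mul(0, Mul(-120, 8)) = Mul(0, -960) = 0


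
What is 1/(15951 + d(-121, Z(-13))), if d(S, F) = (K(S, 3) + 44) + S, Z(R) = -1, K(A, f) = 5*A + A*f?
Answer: 1/14906 ≈ 6.7087e-5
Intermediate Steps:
d(S, F) = 44 + 9*S (d(S, F) = (S*(5 + 3) + 44) + S = (S*8 + 44) + S = (8*S + 44) + S = (44 + 8*S) + S = 44 + 9*S)
1/(15951 + d(-121, Z(-13))) = 1/(15951 + (44 + 9*(-121))) = 1/(15951 + (44 - 1089)) = 1/(15951 - 1045) = 1/14906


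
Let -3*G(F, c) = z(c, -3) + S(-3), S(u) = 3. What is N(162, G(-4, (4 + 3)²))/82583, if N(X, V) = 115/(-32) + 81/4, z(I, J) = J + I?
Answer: 533/2642656 ≈ 0.00020169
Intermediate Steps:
z(I, J) = I + J
G(F, c) = -c/3 (G(F, c) = -((c - 3) + 3)/3 = -((-3 + c) + 3)/3 = -c/3)
N(X, V) = 533/32 (N(X, V) = 115*(-1/32) + 81*(¼) = -115/32 + 81/4 = 533/32)
N(162, G(-4, (4 + 3)²))/82583 = (533/32)/82583 = (533/32)*(1/82583) = 533/2642656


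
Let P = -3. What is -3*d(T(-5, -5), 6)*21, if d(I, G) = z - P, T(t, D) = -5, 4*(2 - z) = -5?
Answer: -1575/4 ≈ -393.75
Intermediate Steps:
z = 13/4 (z = 2 - 1/4*(-5) = 2 + 5/4 = 13/4 ≈ 3.2500)
d(I, G) = 25/4 (d(I, G) = 13/4 - 1*(-3) = 13/4 + 3 = 25/4)
-3*d(T(-5, -5), 6)*21 = -3*25/4*21 = -75/4*21 = -1575/4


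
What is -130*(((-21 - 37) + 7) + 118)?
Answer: -8710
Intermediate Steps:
-130*(((-21 - 37) + 7) + 118) = -130*((-58 + 7) + 118) = -130*(-51 + 118) = -130*67 = -8710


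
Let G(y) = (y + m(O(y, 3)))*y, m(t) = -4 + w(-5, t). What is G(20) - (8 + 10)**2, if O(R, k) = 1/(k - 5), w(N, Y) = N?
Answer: -104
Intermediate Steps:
O(R, k) = 1/(-5 + k)
m(t) = -9 (m(t) = -4 - 5 = -9)
G(y) = y*(-9 + y) (G(y) = (y - 9)*y = (-9 + y)*y = y*(-9 + y))
G(20) - (8 + 10)**2 = 20*(-9 + 20) - (8 + 10)**2 = 20*11 - 1*18**2 = 220 - 1*324 = 220 - 324 = -104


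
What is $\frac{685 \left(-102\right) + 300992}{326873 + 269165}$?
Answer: $\frac{115561}{298019} \approx 0.38776$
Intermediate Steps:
$\frac{685 \left(-102\right) + 300992}{326873 + 269165} = \frac{-69870 + 300992}{596038} = 231122 \cdot \frac{1}{596038} = \frac{115561}{298019}$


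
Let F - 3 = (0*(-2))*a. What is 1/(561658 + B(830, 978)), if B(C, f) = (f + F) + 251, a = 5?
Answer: 1/562890 ≈ 1.7765e-6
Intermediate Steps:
F = 3 (F = 3 + (0*(-2))*5 = 3 + 0*5 = 3 + 0 = 3)
B(C, f) = 254 + f (B(C, f) = (f + 3) + 251 = (3 + f) + 251 = 254 + f)
1/(561658 + B(830, 978)) = 1/(561658 + (254 + 978)) = 1/(561658 + 1232) = 1/562890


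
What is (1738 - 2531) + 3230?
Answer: 2437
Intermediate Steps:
(1738 - 2531) + 3230 = -793 + 3230 = 2437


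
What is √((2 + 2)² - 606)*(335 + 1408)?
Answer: 1743*I*√590 ≈ 42337.0*I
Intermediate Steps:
√((2 + 2)² - 606)*(335 + 1408) = √(4² - 606)*1743 = √(16 - 606)*1743 = √(-590)*1743 = (I*√590)*1743 = 1743*I*√590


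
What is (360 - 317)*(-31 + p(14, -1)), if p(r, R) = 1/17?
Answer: -22618/17 ≈ -1330.5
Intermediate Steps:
p(r, R) = 1/17
(360 - 317)*(-31 + p(14, -1)) = (360 - 317)*(-31 + 1/17) = 43*(-526/17) = -22618/17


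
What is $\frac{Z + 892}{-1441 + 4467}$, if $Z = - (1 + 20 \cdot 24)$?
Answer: $\frac{411}{3026} \approx 0.13582$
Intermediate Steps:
$Z = -481$ ($Z = - (1 + 480) = \left(-1\right) 481 = -481$)
$\frac{Z + 892}{-1441 + 4467} = \frac{-481 + 892}{-1441 + 4467} = \frac{411}{3026}$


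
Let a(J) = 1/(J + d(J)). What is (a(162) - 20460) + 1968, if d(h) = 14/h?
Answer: -242781387/13129 ≈ -18492.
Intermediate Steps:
a(J) = 1/(J + 14/J)
(a(162) - 20460) + 1968 = (162/(14 + 162²) - 20460) + 1968 = (162/(14 + 26244) - 20460) + 1968 = (162/26258 - 20460) + 1968 = (162*(1/26258) - 20460) + 1968 = (81/13129 - 20460) + 1968 = -268619259/13129 + 1968 = -242781387/13129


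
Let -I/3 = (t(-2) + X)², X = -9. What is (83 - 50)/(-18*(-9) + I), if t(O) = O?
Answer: -11/67 ≈ -0.16418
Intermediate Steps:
I = -363 (I = -3*(-2 - 9)² = -3*(-11)² = -3*121 = -363)
(83 - 50)/(-18*(-9) + I) = (83 - 50)/(-18*(-9) - 363) = 33/(162 - 363) = 33/(-201) = 33*(-1/201) = -11/67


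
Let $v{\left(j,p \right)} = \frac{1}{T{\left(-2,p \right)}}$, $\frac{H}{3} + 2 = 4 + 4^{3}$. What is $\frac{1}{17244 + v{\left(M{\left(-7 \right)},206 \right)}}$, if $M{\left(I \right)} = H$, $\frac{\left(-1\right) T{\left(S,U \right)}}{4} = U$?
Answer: $\frac{824}{14209055} \approx 5.7991 \cdot 10^{-5}$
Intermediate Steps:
$T{\left(S,U \right)} = - 4 U$
$H = 198$ ($H = -6 + 3 \left(4 + 4^{3}\right) = -6 + 3 \left(4 + 64\right) = -6 + 3 \cdot 68 = -6 + 204 = 198$)
$M{\left(I \right)} = 198$
$v{\left(j,p \right)} = - \frac{1}{4 p}$ ($v{\left(j,p \right)} = \frac{1}{\left(-4\right) p} = - \frac{1}{4 p}$)
$\frac{1}{17244 + v{\left(M{\left(-7 \right)},206 \right)}} = \frac{1}{17244 - \frac{1}{4 \cdot 206}} = \frac{1}{17244 - \frac{1}{824}} = \frac{1}{\frac{14209055}{824}} = \frac{824}{14209055}$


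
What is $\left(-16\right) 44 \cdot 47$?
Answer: $-33088$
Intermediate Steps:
$\left(-16\right) 44 \cdot 47 = \left(-704\right) 47 = -33088$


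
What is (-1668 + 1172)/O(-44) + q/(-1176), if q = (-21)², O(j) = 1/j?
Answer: 174589/8 ≈ 21824.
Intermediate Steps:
q = 441
(-1668 + 1172)/O(-44) + q/(-1176) = (-1668 + 1172)/(1/(-44)) + 441/(-1176) = -496/(-1/44) + 441*(-1/1176) = -496*(-44) - 3/8 = 21824 - 3/8 = 174589/8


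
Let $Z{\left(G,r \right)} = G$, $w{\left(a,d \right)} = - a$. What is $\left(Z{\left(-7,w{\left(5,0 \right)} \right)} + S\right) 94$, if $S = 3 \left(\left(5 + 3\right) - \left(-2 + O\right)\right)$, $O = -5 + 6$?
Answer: $1880$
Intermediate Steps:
$O = 1$
$S = 27$ ($S = 3 \left(\left(5 + 3\right) + \left(2 - 1\right)\right) = 3 \left(8 + \left(2 - 1\right)\right) = 3 \left(8 + 1\right) = 3 \cdot 9 = 27$)
$\left(Z{\left(-7,w{\left(5,0 \right)} \right)} + S\right) 94 = \left(-7 + 27\right) 94 = 20 \cdot 94 = 1880$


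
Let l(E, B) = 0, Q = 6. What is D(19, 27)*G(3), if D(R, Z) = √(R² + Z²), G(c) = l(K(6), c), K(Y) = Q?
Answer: 0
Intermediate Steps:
K(Y) = 6
G(c) = 0
D(19, 27)*G(3) = √(19² + 27²)*0 = √(361 + 729)*0 = √1090*0 = 0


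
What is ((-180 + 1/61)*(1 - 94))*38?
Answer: 38799786/61 ≈ 6.3606e+5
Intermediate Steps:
((-180 + 1/61)*(1 - 94))*38 = ((-180 + 1/61)*(-93))*38 = -10979/61*(-93)*38 = (1021047/61)*38 = 38799786/61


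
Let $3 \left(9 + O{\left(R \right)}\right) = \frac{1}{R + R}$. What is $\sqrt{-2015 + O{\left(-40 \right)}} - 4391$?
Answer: $-4391 + \frac{i \sqrt{7286415}}{60} \approx -4391.0 + 44.989 i$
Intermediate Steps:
$O{\left(R \right)} = -9 + \frac{1}{6 R}$ ($O{\left(R \right)} = -9 + \frac{1}{3 \left(R + R\right)} = -9 + \frac{1}{3 \cdot 2 R} = -9 + \frac{\frac{1}{2} \frac{1}{R}}{3} = -9 + \frac{1}{6 R}$)
$\sqrt{-2015 + O{\left(-40 \right)}} - 4391 = \sqrt{-2015 - \left(9 - \frac{1}{6 \left(-40\right)}\right)} - 4391 = \sqrt{-2015 + \left(-9 + \frac{1}{6} \left(- \frac{1}{40}\right)\right)} - 4391 = \sqrt{-2015 - \frac{2161}{240}} - 4391 = \sqrt{- \frac{485761}{240}} - 4391 = \frac{i \sqrt{7286415}}{60} - 4391 = -4391 + \frac{i \sqrt{7286415}}{60}$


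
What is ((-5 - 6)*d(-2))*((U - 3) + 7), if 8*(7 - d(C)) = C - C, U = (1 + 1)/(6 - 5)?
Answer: -462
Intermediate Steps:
U = 2 (U = 2/1 = 2*1 = 2)
d(C) = 7 (d(C) = 7 - (C - C)/8 = 7 - ⅛*0 = 7 + 0 = 7)
((-5 - 6)*d(-2))*((U - 3) + 7) = ((-5 - 6)*7)*((2 - 3) + 7) = (-11*7)*(-1 + 7) = -77*6 = -462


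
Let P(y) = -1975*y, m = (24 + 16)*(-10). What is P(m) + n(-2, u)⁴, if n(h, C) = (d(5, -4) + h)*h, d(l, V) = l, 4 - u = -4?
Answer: 791296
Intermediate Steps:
u = 8 (u = 4 - 1*(-4) = 4 + 4 = 8)
n(h, C) = h*(5 + h) (n(h, C) = (5 + h)*h = h*(5 + h))
m = -400 (m = 40*(-10) = -400)
P(m) + n(-2, u)⁴ = -1975*(-400) + (-2*(5 - 2))⁴ = 790000 + (-2*3)⁴ = 790000 + (-6)⁴ = 790000 + 1296 = 791296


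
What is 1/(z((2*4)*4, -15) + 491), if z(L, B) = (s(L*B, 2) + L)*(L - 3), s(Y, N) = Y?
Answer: -1/12501 ≈ -7.9994e-5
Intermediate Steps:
z(L, B) = (-3 + L)*(L + B*L) (z(L, B) = (L*B + L)*(L - 3) = (B*L + L)*(-3 + L) = (L + B*L)*(-3 + L) = (-3 + L)*(L + B*L))
1/(z((2*4)*4, -15) + 491) = 1/(((2*4)*4)*(-3 + (2*4)*4 - 3*(-15) - 15*2*4*4) + 491) = 1/((8*4)*(-3 + 8*4 + 45 - 120*4) + 491) = 1/(32*(-3 + 32 + 45 - 15*32) + 491) = 1/(32*(-3 + 32 + 45 - 480) + 491) = 1/(32*(-406) + 491) = 1/(-12992 + 491) = 1/(-12501) = -1/12501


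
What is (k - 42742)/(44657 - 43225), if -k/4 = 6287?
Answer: -33945/716 ≈ -47.409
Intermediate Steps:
k = -25148 (k = -4*6287 = -25148)
(k - 42742)/(44657 - 43225) = (-25148 - 42742)/(44657 - 43225) = -67890/1432 = -67890*1/1432 = -33945/716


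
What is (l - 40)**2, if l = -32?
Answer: 5184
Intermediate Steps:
(l - 40)**2 = (-32 - 40)**2 = (-72)**2 = 5184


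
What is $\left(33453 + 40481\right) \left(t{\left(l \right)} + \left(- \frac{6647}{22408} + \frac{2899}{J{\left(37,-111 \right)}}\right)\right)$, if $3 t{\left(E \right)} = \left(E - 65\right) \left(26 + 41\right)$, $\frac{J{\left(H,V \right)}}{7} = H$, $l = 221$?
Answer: $\frac{107115750658227}{414548} \approx 2.5839 \cdot 10^{8}$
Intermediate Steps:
$J{\left(H,V \right)} = 7 H$
$t{\left(E \right)} = - \frac{4355}{3} + \frac{67 E}{3}$ ($t{\left(E \right)} = \frac{\left(E - 65\right) \left(26 + 41\right)}{3} = \frac{\left(-65 + E\right) 67}{3} = \frac{-4355 + 67 E}{3} = - \frac{4355}{3} + \frac{67 E}{3}$)
$\left(33453 + 40481\right) \left(t{\left(l \right)} + \left(- \frac{6647}{22408} + \frac{2899}{J{\left(37,-111 \right)}}\right)\right) = \left(33453 + 40481\right) \left(\left(- \frac{4355}{3} + \frac{67}{3} \cdot 221\right) + \left(- \frac{6647}{22408} + \frac{2899}{7 \cdot 37}\right)\right) = 73934 \left(\left(- \frac{4355}{3} + \frac{14807}{3}\right) + \left(\left(-6647\right) \frac{1}{22408} + \frac{2899}{259}\right)\right) = 73934 \left(3484 + \left(- \frac{6647}{22408} + 2899 \cdot \frac{1}{259}\right)\right) = 73934 \left(3484 + \left(- \frac{6647}{22408} + \frac{2899}{259}\right)\right) = 73934 \left(3484 + \frac{63239219}{5803672}\right) = 73934 \cdot \frac{20283232467}{5803672} = \frac{107115750658227}{414548}$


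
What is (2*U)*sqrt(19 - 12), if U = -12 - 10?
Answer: -44*sqrt(7) ≈ -116.41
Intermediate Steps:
U = -22
(2*U)*sqrt(19 - 12) = (2*(-22))*sqrt(19 - 12) = -44*sqrt(7)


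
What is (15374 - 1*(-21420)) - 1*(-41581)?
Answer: 78375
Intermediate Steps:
(15374 - 1*(-21420)) - 1*(-41581) = (15374 + 21420) + 41581 = 36794 + 41581 = 78375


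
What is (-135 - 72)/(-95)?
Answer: 207/95 ≈ 2.1789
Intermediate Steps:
(-135 - 72)/(-95) = -1/95*(-207) = 207/95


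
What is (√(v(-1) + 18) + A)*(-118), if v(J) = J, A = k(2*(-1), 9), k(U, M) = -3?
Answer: 354 - 118*√17 ≈ -132.53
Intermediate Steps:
A = -3
(√(v(-1) + 18) + A)*(-118) = (√(-1 + 18) - 3)*(-118) = (√17 - 3)*(-118) = (-3 + √17)*(-118) = 354 - 118*√17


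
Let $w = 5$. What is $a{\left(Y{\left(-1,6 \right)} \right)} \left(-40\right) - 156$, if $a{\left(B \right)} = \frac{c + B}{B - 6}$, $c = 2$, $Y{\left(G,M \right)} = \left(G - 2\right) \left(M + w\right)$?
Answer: $- \frac{7324}{39} \approx -187.79$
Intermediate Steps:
$Y{\left(G,M \right)} = \left(-2 + G\right) \left(5 + M\right)$ ($Y{\left(G,M \right)} = \left(G - 2\right) \left(M + 5\right) = \left(-2 + G\right) \left(5 + M\right)$)
$a{\left(B \right)} = \frac{2 + B}{-6 + B}$ ($a{\left(B \right)} = \frac{2 + B}{B - 6} = \frac{2 + B}{-6 + B}$)
$a{\left(Y{\left(-1,6 \right)} \right)} \left(-40\right) - 156 = \frac{2 - 33}{-6 - 33} \left(-40\right) - 156 = \frac{1}{-39} \left(-31\right) \left(-40\right) - 156 = \left(- \frac{1}{39}\right) \left(-31\right) \left(-40\right) - 156 = \frac{31}{39} \left(-40\right) - 156 = - \frac{1240}{39} - 156 = - \frac{7324}{39}$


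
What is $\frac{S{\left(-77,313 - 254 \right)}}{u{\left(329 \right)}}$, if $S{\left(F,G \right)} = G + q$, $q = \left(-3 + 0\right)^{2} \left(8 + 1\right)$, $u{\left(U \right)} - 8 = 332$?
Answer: $\frac{7}{17} \approx 0.41176$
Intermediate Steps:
$u{\left(U \right)} = 340$ ($u{\left(U \right)} = 8 + 332 = 340$)
$q = 81$ ($q = \left(-3\right)^{2} \cdot 9 = 9 \cdot 9 = 81$)
$S{\left(F,G \right)} = 81 + G$ ($S{\left(F,G \right)} = G + 81 = 81 + G$)
$\frac{S{\left(-77,313 - 254 \right)}}{u{\left(329 \right)}} = \frac{81 + \left(313 - 254\right)}{340} = \left(81 + \left(313 - 254\right)\right) \frac{1}{340} = \left(81 + 59\right) \frac{1}{340} = 140 \cdot \frac{1}{340} = \frac{7}{17}$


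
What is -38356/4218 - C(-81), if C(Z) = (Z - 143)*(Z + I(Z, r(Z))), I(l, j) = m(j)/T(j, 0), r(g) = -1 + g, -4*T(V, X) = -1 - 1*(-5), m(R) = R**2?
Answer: -3214810058/2109 ≈ -1.5243e+6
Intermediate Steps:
T(V, X) = -1 (T(V, X) = -(-1 - 1*(-5))/4 = -(-1 + 5)/4 = -1/4*4 = -1)
I(l, j) = -j**2 (I(l, j) = j**2/(-1) = j**2*(-1) = -j**2)
C(Z) = (-143 + Z)*(Z - (-1 + Z)**2) (C(Z) = (Z - 143)*(Z - (-1 + Z)**2) = (-143 + Z)*(Z - (-1 + Z)**2))
-38356/4218 - C(-81) = -38356/4218 - (143 - 1*(-81)**3 - 430*(-81) + 146*(-81)**2) = -38356*1/4218 - (143 - 1*(-531441) + 34830 + 146*6561) = -19178/2109 - (143 + 531441 + 34830 + 957906) = -19178/2109 - 1*1524320 = -19178/2109 - 1524320 = -3214810058/2109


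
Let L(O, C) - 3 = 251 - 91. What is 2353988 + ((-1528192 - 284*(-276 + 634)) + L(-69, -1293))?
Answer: 724287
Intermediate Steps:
L(O, C) = 163 (L(O, C) = 3 + (251 - 91) = 3 + 160 = 163)
2353988 + ((-1528192 - 284*(-276 + 634)) + L(-69, -1293)) = 2353988 + ((-1528192 - 284*(-276 + 634)) + 163) = 2353988 + ((-1528192 - 284*358) + 163) = 2353988 + ((-1528192 - 101672) + 163) = 2353988 + (-1629864 + 163) = 2353988 - 1629701 = 724287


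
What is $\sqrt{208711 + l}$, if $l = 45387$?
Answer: $\sqrt{254098} \approx 504.08$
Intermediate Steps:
$\sqrt{208711 + l} = \sqrt{208711 + 45387} = \sqrt{254098}$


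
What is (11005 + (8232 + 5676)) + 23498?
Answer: 48411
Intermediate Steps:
(11005 + (8232 + 5676)) + 23498 = (11005 + 13908) + 23498 = 24913 + 23498 = 48411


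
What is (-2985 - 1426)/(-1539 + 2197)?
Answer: -4411/658 ≈ -6.7036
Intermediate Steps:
(-2985 - 1426)/(-1539 + 2197) = -4411/658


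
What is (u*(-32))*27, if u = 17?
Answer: -14688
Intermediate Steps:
(u*(-32))*27 = (17*(-32))*27 = -544*27 = -14688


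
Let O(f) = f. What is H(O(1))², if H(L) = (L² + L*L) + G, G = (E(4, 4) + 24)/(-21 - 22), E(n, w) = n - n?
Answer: 3844/1849 ≈ 2.0790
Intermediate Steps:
E(n, w) = 0
G = -24/43 (G = (0 + 24)/(-21 - 22) = 24/(-43) = 24*(-1/43) = -24/43 ≈ -0.55814)
H(L) = -24/43 + 2*L² (H(L) = (L² + L*L) - 24/43 = (L² + L²) - 24/43 = 2*L² - 24/43 = -24/43 + 2*L²)
H(O(1))² = (-24/43 + 2*1²)² = (-24/43 + 2*1)² = (-24/43 + 2)² = (62/43)² = 3844/1849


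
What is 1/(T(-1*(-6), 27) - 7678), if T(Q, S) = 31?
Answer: -1/7647 ≈ -0.00013077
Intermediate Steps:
1/(T(-1*(-6), 27) - 7678) = 1/(31 - 7678) = 1/(-7647) = -1/7647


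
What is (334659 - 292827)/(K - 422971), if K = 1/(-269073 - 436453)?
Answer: -29513563632/298417037747 ≈ -0.098900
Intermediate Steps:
K = -1/705526 (K = 1/(-705526) = -1/705526 ≈ -1.4174e-6)
(334659 - 292827)/(K - 422971) = (334659 - 292827)/(-1/705526 - 422971) = 41832/(-298417037747/705526) = 41832*(-705526/298417037747) = -29513563632/298417037747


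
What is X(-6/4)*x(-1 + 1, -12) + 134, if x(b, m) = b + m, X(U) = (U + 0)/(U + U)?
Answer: 128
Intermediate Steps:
X(U) = ½ (X(U) = U/((2*U)) = U*(1/(2*U)) = ½)
X(-6/4)*x(-1 + 1, -12) + 134 = ((-1 + 1) - 12)/2 + 134 = (0 - 12)/2 + 134 = (½)*(-12) + 134 = -6 + 134 = 128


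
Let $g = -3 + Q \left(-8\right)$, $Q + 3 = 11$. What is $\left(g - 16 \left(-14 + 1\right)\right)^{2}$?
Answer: $19881$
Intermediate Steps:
$Q = 8$ ($Q = -3 + 11 = 8$)
$g = -67$ ($g = -3 + 8 \left(-8\right) = -3 - 64 = -67$)
$\left(g - 16 \left(-14 + 1\right)\right)^{2} = \left(-67 - 16 \left(-14 + 1\right)\right)^{2} = \left(-67 - -208\right)^{2} = \left(-67 + 208\right)^{2} = 141^{2} = 19881$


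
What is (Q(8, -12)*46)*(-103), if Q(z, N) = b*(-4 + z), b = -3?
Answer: 56856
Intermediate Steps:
Q(z, N) = 12 - 3*z (Q(z, N) = -3*(-4 + z) = 12 - 3*z)
(Q(8, -12)*46)*(-103) = ((12 - 3*8)*46)*(-103) = ((12 - 24)*46)*(-103) = -12*46*(-103) = -552*(-103) = 56856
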